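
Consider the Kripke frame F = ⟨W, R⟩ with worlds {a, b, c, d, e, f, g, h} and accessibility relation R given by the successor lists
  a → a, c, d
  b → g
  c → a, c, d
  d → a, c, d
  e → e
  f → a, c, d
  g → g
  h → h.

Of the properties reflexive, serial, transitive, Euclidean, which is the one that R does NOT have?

Reflexive: no — b is not related to itself.
Serial: yes — every world has a successor (e.g. a R a).
Transitive: yes — every two-step R-path is closed by a direct edge.
Euclidean: yes — any two successors of a common world are R-related.
Only reflexive fails.

reflexive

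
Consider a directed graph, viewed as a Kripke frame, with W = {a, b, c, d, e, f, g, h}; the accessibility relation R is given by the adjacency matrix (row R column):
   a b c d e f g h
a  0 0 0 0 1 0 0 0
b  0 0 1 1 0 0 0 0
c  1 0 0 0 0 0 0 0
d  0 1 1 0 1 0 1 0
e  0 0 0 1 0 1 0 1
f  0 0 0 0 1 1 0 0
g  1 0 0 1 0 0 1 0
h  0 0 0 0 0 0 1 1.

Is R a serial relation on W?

Yes

Serial: yes — every world has a successor (e.g. a R e).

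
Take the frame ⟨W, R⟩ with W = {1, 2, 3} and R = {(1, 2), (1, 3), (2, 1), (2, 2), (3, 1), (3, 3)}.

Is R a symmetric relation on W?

Yes

Symmetric: yes — every pair in R has its reverse in R.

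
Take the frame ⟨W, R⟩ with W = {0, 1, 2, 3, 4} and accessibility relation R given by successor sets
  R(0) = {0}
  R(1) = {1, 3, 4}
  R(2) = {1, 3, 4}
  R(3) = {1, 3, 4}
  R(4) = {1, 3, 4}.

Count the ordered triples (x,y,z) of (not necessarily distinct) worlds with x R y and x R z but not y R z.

R is Euclidean; there are no such tuples.

0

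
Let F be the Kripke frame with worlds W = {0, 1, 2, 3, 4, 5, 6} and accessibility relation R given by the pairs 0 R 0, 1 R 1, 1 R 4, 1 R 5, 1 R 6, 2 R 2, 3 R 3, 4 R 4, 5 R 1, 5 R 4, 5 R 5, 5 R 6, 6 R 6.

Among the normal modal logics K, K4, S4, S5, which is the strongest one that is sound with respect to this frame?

Transitive (axiom 4): yes — every two-step R-path is closed by a direct edge.
Reflexive (axiom T): yes — every world is R-related to itself.
Euclidean (axiom 5): no — 1 R 4 and 1 R 5, but not 4 R 5.
So F validates K, K4, S4; S5 would additionally require R to be Euclidean. The strongest is S4.

S4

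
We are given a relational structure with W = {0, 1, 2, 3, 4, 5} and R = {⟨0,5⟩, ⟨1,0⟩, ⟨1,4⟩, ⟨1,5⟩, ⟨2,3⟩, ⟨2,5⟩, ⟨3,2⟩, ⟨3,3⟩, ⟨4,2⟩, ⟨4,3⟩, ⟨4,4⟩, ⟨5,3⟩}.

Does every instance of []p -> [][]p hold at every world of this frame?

By correspondence theory, 4 is valid on a frame iff R is transitive.
Transitive: no — 0 R 5 and 5 R 3, but not 0 R 3.

No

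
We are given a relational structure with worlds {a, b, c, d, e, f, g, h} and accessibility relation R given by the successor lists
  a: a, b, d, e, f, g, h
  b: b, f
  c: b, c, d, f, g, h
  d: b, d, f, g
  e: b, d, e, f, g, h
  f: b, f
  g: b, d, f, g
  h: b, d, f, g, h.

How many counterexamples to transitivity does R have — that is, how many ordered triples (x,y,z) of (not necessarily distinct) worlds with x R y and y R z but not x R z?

0

R is transitive; there are no such tuples.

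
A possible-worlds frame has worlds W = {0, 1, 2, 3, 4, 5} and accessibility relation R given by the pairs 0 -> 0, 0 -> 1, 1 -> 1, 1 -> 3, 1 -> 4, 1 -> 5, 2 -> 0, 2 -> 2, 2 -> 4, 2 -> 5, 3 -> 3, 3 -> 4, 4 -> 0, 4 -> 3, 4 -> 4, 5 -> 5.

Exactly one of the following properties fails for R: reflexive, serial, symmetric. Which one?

symmetric

Reflexive: yes — every world is R-related to itself.
Serial: yes — every world has a successor (e.g. 0 R 0).
Symmetric: no — 0 R 1 but not 1 R 0.
Only symmetric fails.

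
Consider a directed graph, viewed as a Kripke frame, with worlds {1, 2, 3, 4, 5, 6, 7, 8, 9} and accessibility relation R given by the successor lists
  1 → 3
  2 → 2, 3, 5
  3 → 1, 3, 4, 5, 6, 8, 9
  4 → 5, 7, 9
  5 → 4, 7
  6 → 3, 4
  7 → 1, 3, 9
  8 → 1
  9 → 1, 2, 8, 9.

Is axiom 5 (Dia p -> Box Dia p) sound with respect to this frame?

Axiom 5 corresponds to the accessibility relation being Euclidean.
Euclidean: no — 2 R 5 and 2 R 3, but not 5 R 3.

No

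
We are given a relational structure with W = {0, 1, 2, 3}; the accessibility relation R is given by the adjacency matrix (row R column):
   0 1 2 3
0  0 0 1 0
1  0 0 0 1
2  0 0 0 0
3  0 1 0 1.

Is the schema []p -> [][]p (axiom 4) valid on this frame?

No

Axiom 4 corresponds to the accessibility relation being transitive.
Transitive: no — 1 R 3 and 3 R 1, but not 1 R 1.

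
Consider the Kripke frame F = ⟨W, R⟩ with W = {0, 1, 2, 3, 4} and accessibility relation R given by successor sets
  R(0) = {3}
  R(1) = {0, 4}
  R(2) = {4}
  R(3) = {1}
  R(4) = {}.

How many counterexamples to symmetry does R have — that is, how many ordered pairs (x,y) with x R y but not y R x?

Enumerating: (0,3), (1,0), (1,4), (2,4), (3,1).

5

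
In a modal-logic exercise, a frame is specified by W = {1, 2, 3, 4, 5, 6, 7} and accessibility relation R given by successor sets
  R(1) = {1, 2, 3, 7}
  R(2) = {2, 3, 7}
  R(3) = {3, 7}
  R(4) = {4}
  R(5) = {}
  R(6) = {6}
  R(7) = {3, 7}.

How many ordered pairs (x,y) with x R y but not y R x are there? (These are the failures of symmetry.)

Enumerating: (1,2), (1,3), (1,7), (2,3), (2,7).

5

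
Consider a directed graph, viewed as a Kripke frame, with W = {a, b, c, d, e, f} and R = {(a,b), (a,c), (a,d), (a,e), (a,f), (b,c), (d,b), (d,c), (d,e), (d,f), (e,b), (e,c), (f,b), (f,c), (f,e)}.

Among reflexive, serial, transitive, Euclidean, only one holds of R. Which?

transitive

Reflexive: no — a is not related to itself.
Serial: no — c has no R-successor.
Transitive: yes — every two-step R-path is closed by a direct edge.
Euclidean: no — a R b and a R d, but not b R d.
Only transitive holds.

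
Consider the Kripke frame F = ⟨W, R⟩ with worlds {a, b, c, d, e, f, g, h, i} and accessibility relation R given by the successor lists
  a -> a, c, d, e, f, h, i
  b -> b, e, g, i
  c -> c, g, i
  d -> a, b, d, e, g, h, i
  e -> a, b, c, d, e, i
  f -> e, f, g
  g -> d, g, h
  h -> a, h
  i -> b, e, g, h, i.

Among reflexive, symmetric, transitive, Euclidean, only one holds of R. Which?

reflexive

Reflexive: yes — every world is R-related to itself.
Symmetric: no — a R c but not c R a.
Transitive: no — a R c and c R g, but not a R g.
Euclidean: no — a R c and a R d, but not c R d.
Only reflexive holds.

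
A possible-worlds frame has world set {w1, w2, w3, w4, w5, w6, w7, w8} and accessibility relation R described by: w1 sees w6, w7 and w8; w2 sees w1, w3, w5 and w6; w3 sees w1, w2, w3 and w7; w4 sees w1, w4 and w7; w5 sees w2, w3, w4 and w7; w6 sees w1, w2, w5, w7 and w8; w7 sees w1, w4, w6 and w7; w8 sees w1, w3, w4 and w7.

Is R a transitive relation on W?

No

Transitive: no — w1 R w6 and w6 R w2, but not w1 R w2.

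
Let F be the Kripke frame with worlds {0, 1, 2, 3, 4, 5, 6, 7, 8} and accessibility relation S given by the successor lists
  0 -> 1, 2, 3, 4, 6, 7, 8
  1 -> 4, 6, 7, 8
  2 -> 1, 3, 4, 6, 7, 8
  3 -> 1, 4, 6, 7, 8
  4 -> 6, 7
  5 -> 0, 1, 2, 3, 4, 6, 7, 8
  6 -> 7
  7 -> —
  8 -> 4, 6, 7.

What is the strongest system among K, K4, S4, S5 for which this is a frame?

K4

Transitive (axiom 4): yes — every two-step S-path is closed by a direct edge.
Reflexive (axiom T): no — 0 is not related to itself.
Euclidean (axiom 5): no — 0 S 1 and 0 S 2, but not 1 S 2.
So F validates K, K4; S4 would additionally require S to be reflexive. The strongest is K4.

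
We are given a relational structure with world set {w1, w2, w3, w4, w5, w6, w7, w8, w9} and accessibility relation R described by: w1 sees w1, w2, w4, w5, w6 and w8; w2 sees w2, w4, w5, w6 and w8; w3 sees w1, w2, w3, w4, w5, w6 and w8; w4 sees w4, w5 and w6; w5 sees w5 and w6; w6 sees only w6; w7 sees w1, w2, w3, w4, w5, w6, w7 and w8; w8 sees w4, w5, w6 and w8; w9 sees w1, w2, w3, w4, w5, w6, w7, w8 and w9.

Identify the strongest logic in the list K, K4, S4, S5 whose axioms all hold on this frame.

Transitive (axiom 4): yes — every two-step R-path is closed by a direct edge.
Reflexive (axiom T): yes — every world is R-related to itself.
Euclidean (axiom 5): no — w1 R w4 and w1 R w2, but not w4 R w2.
So F validates K, K4, S4; S5 would additionally require R to be Euclidean. The strongest is S4.

S4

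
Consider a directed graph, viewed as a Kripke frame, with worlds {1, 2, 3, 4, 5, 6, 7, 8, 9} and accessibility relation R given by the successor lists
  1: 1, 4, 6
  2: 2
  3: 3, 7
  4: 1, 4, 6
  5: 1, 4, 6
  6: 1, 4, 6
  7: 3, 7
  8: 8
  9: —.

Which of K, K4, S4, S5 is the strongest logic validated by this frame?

K4

Transitive (axiom 4): yes — every two-step R-path is closed by a direct edge.
Reflexive (axiom T): no — 5 is not related to itself.
Euclidean (axiom 5): yes — any two successors of a common world are R-related.
So F validates K, K4; S4 would additionally require R to be reflexive. The strongest is K4.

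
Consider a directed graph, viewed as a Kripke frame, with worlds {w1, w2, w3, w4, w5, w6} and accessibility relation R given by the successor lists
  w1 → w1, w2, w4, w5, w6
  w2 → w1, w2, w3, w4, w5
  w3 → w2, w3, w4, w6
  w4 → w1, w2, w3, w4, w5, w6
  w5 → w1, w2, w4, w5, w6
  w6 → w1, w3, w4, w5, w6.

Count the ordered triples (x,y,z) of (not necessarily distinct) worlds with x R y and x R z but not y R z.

Enumerating: (w1,w2,w6), (w1,w6,w2), (w2,w1,w3), (w2,w3,w1), (w2,w3,w5), (w2,w5,w3), (w3,w2,w6), (w3,w6,w2), (w4,w1,w3), (w4,w2,w6), (w4,w3,w1), (w4,w3,w5), … and 8 more.
Total: 20.

20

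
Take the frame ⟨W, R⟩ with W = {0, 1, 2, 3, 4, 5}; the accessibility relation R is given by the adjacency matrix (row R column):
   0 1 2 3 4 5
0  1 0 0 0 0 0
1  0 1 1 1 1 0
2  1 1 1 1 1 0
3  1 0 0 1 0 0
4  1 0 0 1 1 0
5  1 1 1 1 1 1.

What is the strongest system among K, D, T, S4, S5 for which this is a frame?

T

Serial (axiom D): yes — every world has a successor (e.g. 0 R 0).
Reflexive (axiom T): yes — every world is R-related to itself.
Transitive (axiom 4): no — 1 R 2 and 2 R 0, but not 1 R 0.
Euclidean (axiom 5): no — 1 R 3 and 1 R 2, but not 3 R 2.
So F validates K, D, T; S4 would additionally require R to be transitive. The strongest is T.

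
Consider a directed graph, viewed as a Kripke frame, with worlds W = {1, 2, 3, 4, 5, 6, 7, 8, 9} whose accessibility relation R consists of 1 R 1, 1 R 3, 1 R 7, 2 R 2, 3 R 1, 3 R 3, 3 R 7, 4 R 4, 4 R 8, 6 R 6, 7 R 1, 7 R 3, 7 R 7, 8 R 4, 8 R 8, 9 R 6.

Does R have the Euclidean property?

Yes

Euclidean: yes — any two successors of a common world are R-related.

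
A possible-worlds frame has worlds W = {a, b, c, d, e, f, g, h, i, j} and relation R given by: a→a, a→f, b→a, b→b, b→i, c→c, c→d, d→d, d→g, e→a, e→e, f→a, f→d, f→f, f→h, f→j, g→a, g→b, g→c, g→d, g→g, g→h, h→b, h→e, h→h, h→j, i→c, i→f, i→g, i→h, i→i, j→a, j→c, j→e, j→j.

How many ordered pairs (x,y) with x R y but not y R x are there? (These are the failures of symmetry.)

Enumerating: (b,a), (b,i), (c,d), (e,a), (f,d), (f,h), (f,j), (g,a), (g,b), (g,c), (g,h), (h,b), … and 9 more.
Total: 21.

21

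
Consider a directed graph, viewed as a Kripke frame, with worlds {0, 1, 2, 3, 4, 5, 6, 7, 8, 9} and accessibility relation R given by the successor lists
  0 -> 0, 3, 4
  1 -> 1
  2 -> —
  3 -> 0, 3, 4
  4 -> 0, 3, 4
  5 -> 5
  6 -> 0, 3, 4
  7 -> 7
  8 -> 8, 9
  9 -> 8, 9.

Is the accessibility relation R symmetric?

Symmetric: no — 6 R 0 but not 0 R 6.

No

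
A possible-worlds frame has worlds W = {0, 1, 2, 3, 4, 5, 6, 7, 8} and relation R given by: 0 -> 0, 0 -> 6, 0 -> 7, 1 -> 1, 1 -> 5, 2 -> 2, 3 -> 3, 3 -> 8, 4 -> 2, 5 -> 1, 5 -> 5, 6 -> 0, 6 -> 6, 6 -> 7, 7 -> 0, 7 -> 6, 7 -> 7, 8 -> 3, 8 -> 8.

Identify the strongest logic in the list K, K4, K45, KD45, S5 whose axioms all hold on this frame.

KD45

Transitive (axiom 4): yes — every two-step R-path is closed by a direct edge.
Euclidean (axiom 5): yes — any two successors of a common world are R-related.
Serial (axiom D): yes — every world has a successor (e.g. 0 R 0).
Reflexive (axiom T): no — 4 is not related to itself.
So F validates K, K4, K45, KD45; S5 would additionally require R to be reflexive. The strongest is KD45.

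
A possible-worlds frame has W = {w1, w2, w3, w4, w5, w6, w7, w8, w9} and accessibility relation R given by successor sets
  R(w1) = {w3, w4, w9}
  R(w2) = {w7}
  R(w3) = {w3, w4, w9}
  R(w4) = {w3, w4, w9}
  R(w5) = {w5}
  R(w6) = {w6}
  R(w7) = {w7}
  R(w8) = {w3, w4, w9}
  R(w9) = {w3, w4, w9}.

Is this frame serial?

Serial: yes — every world has a successor (e.g. w1 R w3).

Yes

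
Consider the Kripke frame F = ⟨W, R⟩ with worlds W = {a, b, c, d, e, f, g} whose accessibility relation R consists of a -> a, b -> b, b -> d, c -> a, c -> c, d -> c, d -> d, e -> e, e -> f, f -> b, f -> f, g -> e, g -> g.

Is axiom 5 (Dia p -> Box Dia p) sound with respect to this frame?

The schema 5 characterises exactly the Euclidean frames.
Euclidean: no — b R d and b R b, but not d R b.

No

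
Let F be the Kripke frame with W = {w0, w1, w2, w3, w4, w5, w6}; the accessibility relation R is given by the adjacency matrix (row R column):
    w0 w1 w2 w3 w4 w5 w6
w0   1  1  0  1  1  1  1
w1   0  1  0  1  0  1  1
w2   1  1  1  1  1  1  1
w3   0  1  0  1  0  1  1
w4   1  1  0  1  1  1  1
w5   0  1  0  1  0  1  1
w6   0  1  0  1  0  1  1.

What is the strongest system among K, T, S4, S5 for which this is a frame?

Reflexive (axiom T): yes — every world is R-related to itself.
Transitive (axiom 4): yes — every two-step R-path is closed by a direct edge.
Euclidean (axiom 5): no — w0 R w1 and w0 R w4, but not w1 R w4.
So F validates K, T, S4; S5 would additionally require R to be Euclidean. The strongest is S4.

S4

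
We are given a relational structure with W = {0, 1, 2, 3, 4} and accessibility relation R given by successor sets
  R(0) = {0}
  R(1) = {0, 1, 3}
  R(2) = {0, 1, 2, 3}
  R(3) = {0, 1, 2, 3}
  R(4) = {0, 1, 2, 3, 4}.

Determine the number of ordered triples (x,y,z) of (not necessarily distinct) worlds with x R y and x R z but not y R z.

Enumerating: (1,0,1), (1,0,3), (2,0,1), (2,0,2), (2,0,3), (2,1,2), (3,0,1), (3,0,2), (3,0,3), (3,1,2), (4,0,1), (4,0,2), (4,0,3), (4,0,4), (4,1,2), (4,1,4), (4,2,4), (4,3,4).

18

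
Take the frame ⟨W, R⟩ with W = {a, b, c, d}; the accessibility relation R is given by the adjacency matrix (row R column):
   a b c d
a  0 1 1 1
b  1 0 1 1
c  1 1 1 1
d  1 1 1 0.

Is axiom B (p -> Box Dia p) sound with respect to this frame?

Axiom B corresponds to the accessibility relation being symmetric.
Symmetric: yes — every pair in R has its reverse in R.

Yes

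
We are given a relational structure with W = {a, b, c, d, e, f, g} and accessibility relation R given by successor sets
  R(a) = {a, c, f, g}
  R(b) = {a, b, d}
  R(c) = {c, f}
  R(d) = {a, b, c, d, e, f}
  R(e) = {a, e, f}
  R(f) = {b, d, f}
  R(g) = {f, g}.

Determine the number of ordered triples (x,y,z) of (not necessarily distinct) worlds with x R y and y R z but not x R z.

Enumerating: (a,f,b), (a,f,d), (b,a,c), (b,a,f), (b,a,g), (b,d,c), (b,d,e), (b,d,f), (c,f,b), (c,f,d), (d,a,g), (e,a,c), … and 9 more.
Total: 21.

21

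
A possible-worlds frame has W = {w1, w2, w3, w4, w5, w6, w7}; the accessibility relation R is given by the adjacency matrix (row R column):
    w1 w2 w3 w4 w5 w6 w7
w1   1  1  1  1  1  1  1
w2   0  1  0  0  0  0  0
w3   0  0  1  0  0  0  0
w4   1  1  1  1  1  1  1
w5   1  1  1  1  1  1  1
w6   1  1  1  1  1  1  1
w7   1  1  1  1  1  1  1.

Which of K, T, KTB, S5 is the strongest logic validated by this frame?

T

Reflexive (axiom T): yes — every world is R-related to itself.
Symmetric (axiom B): no — w1 R w2 but not w2 R w1.
Euclidean (axiom 5): no — w1 R w2 and w1 R w3, but not w2 R w3.
So F validates K, T; KTB would additionally require R to be symmetric. The strongest is T.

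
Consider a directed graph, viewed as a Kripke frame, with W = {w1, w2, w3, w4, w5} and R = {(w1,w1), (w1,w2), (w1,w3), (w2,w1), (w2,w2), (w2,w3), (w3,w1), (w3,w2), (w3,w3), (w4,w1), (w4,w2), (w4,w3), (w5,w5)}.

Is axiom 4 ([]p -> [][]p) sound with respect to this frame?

The schema 4 characterises exactly the transitive frames.
Transitive: yes — every two-step R-path is closed by a direct edge.

Yes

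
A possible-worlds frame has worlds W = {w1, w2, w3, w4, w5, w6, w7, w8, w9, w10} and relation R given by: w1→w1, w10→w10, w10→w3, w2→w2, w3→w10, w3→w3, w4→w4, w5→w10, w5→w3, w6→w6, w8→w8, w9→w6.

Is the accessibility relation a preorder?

No

Reflexive: no — w5 is not related to itself.
Transitive: yes — every two-step R-path is closed by a direct edge.
So R is not a preorder.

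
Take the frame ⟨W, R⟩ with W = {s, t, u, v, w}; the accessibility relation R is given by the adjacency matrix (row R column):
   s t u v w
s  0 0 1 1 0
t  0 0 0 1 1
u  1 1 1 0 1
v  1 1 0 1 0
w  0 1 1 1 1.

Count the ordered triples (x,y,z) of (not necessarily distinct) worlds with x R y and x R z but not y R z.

Enumerating: (s,u,v), (s,v,u), (t,v,w), (u,s,s), (u,s,t), (u,s,w), (u,t,s), (u,t,t), (u,t,u), (u,w,s), (v,s,s), (v,s,t), … and 7 more.
Total: 19.

19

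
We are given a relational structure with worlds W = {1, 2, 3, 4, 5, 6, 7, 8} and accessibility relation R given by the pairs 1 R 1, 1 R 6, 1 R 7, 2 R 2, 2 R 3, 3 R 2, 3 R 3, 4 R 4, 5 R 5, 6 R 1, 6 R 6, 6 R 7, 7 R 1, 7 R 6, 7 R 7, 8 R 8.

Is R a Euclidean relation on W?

Euclidean: yes — any two successors of a common world are R-related.

Yes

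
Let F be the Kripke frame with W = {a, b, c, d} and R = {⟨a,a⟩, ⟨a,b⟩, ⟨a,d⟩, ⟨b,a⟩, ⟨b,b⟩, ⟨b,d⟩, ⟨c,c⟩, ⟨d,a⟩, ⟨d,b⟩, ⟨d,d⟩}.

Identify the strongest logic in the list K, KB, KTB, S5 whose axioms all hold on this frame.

S5

Symmetric (axiom B): yes — every pair in R has its reverse in R.
Reflexive (axiom T): yes — every world is R-related to itself.
Euclidean (axiom 5): yes — any two successors of a common world are R-related.
So F validates K, KB, KTB, S5. The strongest is S5.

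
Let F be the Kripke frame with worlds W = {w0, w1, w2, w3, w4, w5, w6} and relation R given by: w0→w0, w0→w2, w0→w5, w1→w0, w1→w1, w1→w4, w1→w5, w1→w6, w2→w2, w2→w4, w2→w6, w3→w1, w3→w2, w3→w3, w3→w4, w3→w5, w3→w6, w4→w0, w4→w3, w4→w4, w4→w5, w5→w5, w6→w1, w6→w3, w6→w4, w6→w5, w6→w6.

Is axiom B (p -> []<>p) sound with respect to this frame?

By correspondence theory, B is valid on a frame iff R is symmetric.
Symmetric: no — w0 R w2 but not w2 R w0.

No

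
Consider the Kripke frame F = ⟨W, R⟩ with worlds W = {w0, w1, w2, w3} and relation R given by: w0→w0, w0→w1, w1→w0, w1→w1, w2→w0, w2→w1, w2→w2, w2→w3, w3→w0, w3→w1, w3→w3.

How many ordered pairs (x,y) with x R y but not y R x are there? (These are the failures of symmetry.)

Enumerating: (w2,w0), (w2,w1), (w2,w3), (w3,w0), (w3,w1).

5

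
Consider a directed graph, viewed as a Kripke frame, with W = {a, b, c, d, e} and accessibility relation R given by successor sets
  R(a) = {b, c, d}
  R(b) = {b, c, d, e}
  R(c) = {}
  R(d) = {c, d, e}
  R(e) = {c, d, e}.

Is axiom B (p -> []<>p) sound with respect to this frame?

The schema B characterises exactly the symmetric frames.
Symmetric: no — a R b but not b R a.

No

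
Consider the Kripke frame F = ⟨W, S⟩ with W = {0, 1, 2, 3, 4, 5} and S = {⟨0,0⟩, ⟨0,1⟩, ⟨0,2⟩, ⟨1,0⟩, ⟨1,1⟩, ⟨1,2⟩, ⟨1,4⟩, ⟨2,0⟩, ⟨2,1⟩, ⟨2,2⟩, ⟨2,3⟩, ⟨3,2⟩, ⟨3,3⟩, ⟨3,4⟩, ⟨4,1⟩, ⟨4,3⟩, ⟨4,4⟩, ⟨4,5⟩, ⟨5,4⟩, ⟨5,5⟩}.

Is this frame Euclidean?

Euclidean: no — 1 S 0 and 1 S 4, but not 0 S 4.

No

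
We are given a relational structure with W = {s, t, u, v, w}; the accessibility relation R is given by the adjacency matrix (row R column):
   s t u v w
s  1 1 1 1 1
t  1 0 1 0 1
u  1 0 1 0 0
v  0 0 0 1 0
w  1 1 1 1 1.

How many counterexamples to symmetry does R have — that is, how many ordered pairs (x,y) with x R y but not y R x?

Enumerating: (s,v), (t,u), (w,u), (w,v).

4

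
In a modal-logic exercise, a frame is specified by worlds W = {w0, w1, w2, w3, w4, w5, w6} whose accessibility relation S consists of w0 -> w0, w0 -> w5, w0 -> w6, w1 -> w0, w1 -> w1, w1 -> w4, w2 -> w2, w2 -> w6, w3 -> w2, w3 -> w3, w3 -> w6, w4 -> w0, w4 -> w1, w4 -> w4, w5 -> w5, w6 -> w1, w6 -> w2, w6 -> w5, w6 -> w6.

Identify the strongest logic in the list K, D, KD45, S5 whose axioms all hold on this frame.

D

Serial (axiom D): yes — every world has a successor (e.g. w0 S w0).
Euclidean (axiom 5): no — w0 S w5 and w0 S w6, but not w5 S w6.
Transitive (axiom 4): no — w0 S w6 and w6 S w1, but not w0 S w1.
Reflexive (axiom T): yes — every world is S-related to itself.
So F validates K, D; KD45 would additionally require S to be Euclidean and transitive. The strongest is D.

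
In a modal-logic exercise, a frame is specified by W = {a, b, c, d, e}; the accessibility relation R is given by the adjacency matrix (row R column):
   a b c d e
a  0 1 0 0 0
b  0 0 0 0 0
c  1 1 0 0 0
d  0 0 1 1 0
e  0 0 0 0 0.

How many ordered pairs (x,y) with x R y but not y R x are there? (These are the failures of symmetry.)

4

Enumerating: (a,b), (c,a), (c,b), (d,c).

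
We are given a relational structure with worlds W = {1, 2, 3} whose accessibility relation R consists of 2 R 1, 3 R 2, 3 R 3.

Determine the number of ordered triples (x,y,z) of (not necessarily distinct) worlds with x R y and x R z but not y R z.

3

Enumerating: (2,1,1), (3,2,2), (3,2,3).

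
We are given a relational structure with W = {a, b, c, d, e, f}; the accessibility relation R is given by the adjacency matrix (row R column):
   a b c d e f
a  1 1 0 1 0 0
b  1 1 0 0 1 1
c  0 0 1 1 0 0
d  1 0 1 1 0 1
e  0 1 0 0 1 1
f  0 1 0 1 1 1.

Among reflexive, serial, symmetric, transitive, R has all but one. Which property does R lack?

Reflexive: yes — every world is R-related to itself.
Serial: yes — every world has a successor (e.g. a R a).
Symmetric: yes — every pair in R has its reverse in R.
Transitive: no — a R b and b R e, but not a R e.
Only transitive fails.

transitive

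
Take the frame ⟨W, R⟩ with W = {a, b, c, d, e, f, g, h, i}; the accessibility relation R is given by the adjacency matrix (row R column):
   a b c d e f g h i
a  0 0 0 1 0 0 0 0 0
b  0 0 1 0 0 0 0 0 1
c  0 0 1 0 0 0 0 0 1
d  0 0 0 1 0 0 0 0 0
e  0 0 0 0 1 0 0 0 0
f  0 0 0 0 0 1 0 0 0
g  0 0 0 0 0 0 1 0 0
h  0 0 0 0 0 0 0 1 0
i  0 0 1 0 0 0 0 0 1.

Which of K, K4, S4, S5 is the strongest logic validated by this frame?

K4

Transitive (axiom 4): yes — every two-step R-path is closed by a direct edge.
Reflexive (axiom T): no — a is not related to itself.
Euclidean (axiom 5): yes — any two successors of a common world are R-related.
So F validates K, K4; S4 would additionally require R to be reflexive. The strongest is K4.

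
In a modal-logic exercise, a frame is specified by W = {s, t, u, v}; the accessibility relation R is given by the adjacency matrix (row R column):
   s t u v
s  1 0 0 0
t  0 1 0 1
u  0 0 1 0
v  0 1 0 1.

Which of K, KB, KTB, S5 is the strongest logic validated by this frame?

Symmetric (axiom B): yes — every pair in R has its reverse in R.
Reflexive (axiom T): yes — every world is R-related to itself.
Euclidean (axiom 5): yes — any two successors of a common world are R-related.
So F validates K, KB, KTB, S5. The strongest is S5.

S5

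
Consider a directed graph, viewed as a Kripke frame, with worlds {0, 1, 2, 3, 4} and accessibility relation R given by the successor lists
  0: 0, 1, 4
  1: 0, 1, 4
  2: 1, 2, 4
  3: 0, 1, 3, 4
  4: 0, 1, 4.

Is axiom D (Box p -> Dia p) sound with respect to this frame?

Yes

The schema D characterises exactly the serial frames.
Serial: yes — every world has a successor (e.g. 0 R 0).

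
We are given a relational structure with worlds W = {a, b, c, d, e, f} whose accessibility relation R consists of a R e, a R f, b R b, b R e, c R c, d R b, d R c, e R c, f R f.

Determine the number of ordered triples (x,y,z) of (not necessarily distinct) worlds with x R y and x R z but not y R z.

Enumerating: (a,e,e), (a,e,f), (a,f,e), (b,e,b), (b,e,e), (d,b,c), (d,c,b).

7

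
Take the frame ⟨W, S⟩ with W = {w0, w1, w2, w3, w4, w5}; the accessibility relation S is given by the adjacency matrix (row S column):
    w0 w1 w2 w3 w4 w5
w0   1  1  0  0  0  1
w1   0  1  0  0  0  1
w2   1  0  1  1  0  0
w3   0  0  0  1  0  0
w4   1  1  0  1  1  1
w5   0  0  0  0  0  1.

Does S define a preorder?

No

Reflexive: yes — every world is S-related to itself.
Transitive: no — w2 S w0 and w0 S w1, but not w2 S w1.
So S is not a preorder.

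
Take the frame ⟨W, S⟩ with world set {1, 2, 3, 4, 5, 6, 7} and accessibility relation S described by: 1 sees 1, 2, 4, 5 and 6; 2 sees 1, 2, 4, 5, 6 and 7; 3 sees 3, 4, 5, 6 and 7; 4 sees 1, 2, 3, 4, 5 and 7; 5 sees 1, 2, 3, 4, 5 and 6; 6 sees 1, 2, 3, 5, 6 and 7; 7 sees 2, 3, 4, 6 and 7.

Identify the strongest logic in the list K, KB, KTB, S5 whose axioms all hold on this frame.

KTB

Symmetric (axiom B): yes — every pair in S has its reverse in S.
Reflexive (axiom T): yes — every world is S-related to itself.
Euclidean (axiom 5): no — 1 S 4 and 1 S 6, but not 4 S 6.
So F validates K, KB, KTB; S5 would additionally require S to be Euclidean. The strongest is KTB.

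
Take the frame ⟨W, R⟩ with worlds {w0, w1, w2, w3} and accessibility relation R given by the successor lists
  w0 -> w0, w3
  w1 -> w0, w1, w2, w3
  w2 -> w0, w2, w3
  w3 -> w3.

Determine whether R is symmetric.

Symmetric: no — w0 R w3 but not w3 R w0.

No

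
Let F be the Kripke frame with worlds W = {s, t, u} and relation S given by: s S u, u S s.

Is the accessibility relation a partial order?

No

Reflexive: no — s is not related to itself.
Transitive: no — s S u and u S s, but not s S s.
Antisymmetric: no — s S u and u S s with s ≠ u.
So S is not a partial order.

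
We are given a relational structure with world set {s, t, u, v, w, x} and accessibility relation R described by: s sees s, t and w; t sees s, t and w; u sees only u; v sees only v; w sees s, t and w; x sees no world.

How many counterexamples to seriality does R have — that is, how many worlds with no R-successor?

Enumerating: x.

1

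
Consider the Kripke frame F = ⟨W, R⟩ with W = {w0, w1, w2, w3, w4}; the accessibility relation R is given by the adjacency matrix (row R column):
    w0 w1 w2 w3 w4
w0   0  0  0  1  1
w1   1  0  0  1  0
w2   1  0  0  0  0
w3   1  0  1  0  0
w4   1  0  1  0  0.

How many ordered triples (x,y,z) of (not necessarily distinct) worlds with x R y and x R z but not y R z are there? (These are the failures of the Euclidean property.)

13

Enumerating: (w0,w3,w3), (w0,w3,w4), (w0,w4,w3), (w0,w4,w4), (w1,w0,w0), (w1,w3,w3), (w2,w0,w0), (w3,w0,w0), (w3,w0,w2), (w3,w2,w2), (w4,w0,w0), (w4,w0,w2), (w4,w2,w2).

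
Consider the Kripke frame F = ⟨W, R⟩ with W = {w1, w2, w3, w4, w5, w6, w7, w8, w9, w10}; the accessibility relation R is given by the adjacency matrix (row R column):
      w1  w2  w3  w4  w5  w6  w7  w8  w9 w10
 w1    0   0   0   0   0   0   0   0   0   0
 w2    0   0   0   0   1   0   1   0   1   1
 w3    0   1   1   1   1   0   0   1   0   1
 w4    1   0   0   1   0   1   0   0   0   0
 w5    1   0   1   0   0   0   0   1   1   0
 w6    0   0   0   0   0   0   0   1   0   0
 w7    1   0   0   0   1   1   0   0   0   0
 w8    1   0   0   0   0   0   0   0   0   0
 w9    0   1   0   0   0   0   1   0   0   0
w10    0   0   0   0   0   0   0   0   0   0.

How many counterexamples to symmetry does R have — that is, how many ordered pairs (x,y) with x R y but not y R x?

Enumerating: (w2,w10), (w2,w5), (w2,w7), (w3,w10), (w3,w2), (w3,w4), (w3,w8), (w4,w1), (w4,w6), (w5,w1), (w5,w8), (w5,w9), (w6,w8), (w7,w1), (w7,w5), (w7,w6), (w8,w1), (w9,w7).

18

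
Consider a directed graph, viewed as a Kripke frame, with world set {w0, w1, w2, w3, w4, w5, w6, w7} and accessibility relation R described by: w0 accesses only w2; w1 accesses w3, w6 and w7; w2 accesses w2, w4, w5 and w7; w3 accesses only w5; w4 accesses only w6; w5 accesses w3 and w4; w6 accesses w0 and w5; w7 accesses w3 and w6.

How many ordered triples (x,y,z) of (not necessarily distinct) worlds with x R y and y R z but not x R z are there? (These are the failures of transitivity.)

22

Enumerating: (w0,w2,w4), (w0,w2,w5), (w0,w2,w7), (w1,w3,w5), (w1,w6,w0), (w1,w6,w5), (w2,w4,w6), (w2,w5,w3), (w2,w7,w3), (w2,w7,w6), (w3,w5,w3), (w3,w5,w4), … and 10 more.
Total: 22.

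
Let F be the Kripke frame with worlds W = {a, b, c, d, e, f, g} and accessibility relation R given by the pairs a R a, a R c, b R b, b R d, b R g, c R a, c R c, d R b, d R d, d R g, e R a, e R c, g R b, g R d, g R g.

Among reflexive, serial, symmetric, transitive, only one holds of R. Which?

transitive

Reflexive: no — e is not related to itself.
Serial: no — f has no R-successor.
Symmetric: no — e R a but not a R e.
Transitive: yes — every two-step R-path is closed by a direct edge.
Only transitive holds.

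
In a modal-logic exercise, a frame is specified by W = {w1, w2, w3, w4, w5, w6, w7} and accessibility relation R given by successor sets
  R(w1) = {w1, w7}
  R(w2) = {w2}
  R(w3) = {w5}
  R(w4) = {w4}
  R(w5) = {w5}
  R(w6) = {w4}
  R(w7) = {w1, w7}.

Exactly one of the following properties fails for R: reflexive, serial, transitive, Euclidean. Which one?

reflexive

Reflexive: no — w3 is not related to itself.
Serial: yes — every world has a successor (e.g. w1 R w1).
Transitive: yes — every two-step R-path is closed by a direct edge.
Euclidean: yes — any two successors of a common world are R-related.
Only reflexive fails.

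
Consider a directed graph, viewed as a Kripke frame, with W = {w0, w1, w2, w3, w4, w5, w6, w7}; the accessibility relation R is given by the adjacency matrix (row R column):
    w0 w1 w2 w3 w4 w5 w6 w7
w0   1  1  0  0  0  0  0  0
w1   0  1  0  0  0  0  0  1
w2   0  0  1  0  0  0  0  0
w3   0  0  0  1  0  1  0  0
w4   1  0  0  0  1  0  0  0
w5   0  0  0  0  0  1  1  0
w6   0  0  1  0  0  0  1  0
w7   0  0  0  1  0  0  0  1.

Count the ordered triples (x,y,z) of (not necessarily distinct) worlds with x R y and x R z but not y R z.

7

Enumerating: (w0,w1,w0), (w1,w7,w1), (w3,w5,w3), (w4,w0,w4), (w5,w6,w5), (w6,w2,w6), (w7,w3,w7).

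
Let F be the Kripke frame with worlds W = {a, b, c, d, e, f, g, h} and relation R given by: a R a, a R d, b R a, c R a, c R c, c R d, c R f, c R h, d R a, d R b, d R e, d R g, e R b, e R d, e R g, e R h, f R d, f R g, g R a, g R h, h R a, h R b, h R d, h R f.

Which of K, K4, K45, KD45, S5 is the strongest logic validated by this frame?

K

Transitive (axiom 4): no — a R d and d R b, but not a R b.
Euclidean (axiom 5): no — c R a and c R f, but not a R f.
Serial (axiom D): yes — every world has a successor (e.g. a R a).
Reflexive (axiom T): no — b is not related to itself.
So F validates K; K4 would additionally require R to be transitive. The strongest is K.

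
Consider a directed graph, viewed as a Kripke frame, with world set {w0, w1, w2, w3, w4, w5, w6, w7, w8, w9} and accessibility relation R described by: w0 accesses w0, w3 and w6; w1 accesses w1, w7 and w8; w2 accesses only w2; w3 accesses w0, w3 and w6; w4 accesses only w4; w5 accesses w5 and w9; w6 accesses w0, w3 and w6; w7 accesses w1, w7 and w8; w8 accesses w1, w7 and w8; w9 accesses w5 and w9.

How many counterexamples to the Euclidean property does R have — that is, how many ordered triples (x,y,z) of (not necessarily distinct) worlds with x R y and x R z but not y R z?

0

R is Euclidean; there are no such tuples.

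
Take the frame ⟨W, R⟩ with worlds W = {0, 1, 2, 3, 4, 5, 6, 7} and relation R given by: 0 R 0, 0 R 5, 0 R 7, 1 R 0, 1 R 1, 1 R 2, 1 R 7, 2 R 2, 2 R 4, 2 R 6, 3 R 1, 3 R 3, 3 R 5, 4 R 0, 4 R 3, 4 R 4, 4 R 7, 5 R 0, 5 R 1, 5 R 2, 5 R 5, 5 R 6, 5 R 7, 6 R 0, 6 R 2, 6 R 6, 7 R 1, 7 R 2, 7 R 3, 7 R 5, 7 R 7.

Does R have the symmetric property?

Symmetric: no — 0 R 7 but not 7 R 0.

No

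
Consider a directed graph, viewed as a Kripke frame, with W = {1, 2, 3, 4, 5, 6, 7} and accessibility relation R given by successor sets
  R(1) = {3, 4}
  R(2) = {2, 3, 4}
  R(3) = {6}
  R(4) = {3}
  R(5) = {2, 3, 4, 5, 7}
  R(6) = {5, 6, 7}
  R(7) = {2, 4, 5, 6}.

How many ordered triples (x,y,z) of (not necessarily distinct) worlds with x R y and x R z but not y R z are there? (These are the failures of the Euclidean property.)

Enumerating: (1,3,3), (1,3,4), (1,4,4), (2,3,2), (2,3,3), (2,3,4), (2,4,2), (2,4,4), (4,3,3), (5,2,5), (5,2,7), (5,3,2), … and 21 more.
Total: 33.

33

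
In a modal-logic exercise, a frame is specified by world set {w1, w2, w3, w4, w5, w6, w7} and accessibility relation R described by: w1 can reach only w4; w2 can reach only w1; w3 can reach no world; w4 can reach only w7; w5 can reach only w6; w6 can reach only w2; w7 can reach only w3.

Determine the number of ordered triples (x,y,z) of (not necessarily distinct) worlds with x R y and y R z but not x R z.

Enumerating: (w1,w4,w7), (w2,w1,w4), (w4,w7,w3), (w5,w6,w2), (w6,w2,w1).

5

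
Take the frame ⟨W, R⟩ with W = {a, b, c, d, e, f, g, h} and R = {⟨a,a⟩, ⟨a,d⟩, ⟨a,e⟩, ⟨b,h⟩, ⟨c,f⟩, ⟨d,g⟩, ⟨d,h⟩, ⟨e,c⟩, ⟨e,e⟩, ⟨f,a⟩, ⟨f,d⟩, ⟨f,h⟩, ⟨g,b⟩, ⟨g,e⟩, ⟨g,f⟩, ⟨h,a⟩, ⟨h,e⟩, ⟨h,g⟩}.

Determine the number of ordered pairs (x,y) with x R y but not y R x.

Enumerating: (a,d), (a,e), (b,h), (c,f), (d,g), (d,h), (e,c), (f,a), (f,d), (f,h), (g,b), (g,e), (g,f), (h,a), (h,e), (h,g).

16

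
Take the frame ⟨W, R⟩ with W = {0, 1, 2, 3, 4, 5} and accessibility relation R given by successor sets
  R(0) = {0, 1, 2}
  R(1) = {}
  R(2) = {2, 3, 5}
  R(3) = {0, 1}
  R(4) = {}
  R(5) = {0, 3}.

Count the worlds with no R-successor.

Enumerating: 1, 4.

2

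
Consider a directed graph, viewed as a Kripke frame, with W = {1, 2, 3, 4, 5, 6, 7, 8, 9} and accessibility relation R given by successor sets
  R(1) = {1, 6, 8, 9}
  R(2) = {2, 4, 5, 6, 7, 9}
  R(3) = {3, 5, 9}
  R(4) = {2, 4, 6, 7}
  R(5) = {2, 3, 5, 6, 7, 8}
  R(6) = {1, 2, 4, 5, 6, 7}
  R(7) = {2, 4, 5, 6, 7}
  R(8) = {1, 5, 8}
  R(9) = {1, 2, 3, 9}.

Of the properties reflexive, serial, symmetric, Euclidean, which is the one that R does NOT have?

Reflexive: yes — every world is R-related to itself.
Serial: yes — every world has a successor (e.g. 1 R 1).
Symmetric: yes — every pair in R has its reverse in R.
Euclidean: no — 1 R 6 and 1 R 8, but not 6 R 8.
Only Euclidean fails.

Euclidean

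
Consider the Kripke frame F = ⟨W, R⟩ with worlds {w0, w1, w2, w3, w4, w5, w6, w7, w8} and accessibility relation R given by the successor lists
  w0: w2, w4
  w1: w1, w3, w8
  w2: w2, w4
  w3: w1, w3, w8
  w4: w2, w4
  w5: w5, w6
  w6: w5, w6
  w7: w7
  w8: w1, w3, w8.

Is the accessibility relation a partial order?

Reflexive: no — w0 is not related to itself.
Transitive: yes — every two-step R-path is closed by a direct edge.
Antisymmetric: no — w1 R w3 and w3 R w1 with w1 ≠ w3.
So R is not a partial order.

No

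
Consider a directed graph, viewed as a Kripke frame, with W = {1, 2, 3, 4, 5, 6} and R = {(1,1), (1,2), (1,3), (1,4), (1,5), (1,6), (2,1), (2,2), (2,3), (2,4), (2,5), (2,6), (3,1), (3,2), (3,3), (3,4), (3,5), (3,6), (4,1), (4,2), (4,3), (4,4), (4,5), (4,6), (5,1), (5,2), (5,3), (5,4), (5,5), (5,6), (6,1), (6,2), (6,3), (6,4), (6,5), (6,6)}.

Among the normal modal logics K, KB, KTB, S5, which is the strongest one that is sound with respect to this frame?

S5

Symmetric (axiom B): yes — every pair in R has its reverse in R.
Reflexive (axiom T): yes — every world is R-related to itself.
Euclidean (axiom 5): yes — any two successors of a common world are R-related.
So F validates K, KB, KTB, S5. The strongest is S5.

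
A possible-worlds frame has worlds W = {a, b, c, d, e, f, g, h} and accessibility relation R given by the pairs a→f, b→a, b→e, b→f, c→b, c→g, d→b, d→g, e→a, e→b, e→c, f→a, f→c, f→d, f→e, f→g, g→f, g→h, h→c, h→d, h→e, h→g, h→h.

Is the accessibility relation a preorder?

No

Reflexive: no — a is not related to itself.
Transitive: no — a R f and f R c, but not a R c.
So R is not a preorder.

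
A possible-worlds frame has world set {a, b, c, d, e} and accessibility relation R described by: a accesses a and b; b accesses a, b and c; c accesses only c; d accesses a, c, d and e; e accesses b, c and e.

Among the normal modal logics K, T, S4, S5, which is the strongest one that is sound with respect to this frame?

T

Reflexive (axiom T): yes — every world is R-related to itself.
Transitive (axiom 4): no — a R b and b R c, but not a R c.
Euclidean (axiom 5): no — b R a and b R c, but not a R c.
So F validates K, T; S4 would additionally require R to be transitive. The strongest is T.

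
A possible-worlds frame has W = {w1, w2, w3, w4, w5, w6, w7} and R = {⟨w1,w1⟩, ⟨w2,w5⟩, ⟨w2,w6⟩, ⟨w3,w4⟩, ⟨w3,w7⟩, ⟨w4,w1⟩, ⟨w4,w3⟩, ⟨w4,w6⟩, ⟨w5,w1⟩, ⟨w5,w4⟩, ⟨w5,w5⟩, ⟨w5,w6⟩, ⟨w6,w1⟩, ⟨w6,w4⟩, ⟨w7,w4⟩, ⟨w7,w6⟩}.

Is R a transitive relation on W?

Transitive: no — w2 R w5 and w5 R w1, but not w2 R w1.

No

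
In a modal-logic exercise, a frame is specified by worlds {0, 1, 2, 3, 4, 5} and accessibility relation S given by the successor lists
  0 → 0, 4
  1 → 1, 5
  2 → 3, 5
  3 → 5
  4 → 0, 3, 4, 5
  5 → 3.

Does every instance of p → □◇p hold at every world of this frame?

The schema B characterises exactly the symmetric frames.
Symmetric: no — 1 S 5 but not 5 S 1.

No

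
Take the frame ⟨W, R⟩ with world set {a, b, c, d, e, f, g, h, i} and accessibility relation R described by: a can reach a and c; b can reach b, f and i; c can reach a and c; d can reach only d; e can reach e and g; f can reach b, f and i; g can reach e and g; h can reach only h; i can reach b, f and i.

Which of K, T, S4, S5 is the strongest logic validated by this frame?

Reflexive (axiom T): yes — every world is R-related to itself.
Transitive (axiom 4): yes — every two-step R-path is closed by a direct edge.
Euclidean (axiom 5): yes — any two successors of a common world are R-related.
So F validates K, T, S4, S5. The strongest is S5.

S5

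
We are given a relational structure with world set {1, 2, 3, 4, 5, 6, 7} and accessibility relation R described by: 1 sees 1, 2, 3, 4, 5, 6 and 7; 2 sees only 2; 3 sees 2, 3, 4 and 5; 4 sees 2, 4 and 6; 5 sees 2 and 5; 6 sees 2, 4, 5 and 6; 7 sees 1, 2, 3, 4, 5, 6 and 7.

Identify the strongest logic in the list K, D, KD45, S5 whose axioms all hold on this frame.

D

Serial (axiom D): yes — every world has a successor (e.g. 1 R 1).
Euclidean (axiom 5): no — 1 R 2 and 1 R 3, but not 2 R 3.
Transitive (axiom 4): no — 3 R 4 and 4 R 6, but not 3 R 6.
Reflexive (axiom T): yes — every world is R-related to itself.
So F validates K, D; KD45 would additionally require R to be Euclidean and transitive. The strongest is D.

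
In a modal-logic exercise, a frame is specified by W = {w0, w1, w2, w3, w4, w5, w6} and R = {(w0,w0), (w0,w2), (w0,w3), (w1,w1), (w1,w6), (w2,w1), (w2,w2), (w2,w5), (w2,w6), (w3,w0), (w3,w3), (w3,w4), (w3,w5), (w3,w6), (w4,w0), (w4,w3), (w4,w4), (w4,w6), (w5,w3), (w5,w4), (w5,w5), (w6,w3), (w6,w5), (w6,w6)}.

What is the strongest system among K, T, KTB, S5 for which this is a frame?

Reflexive (axiom T): yes — every world is R-related to itself.
Symmetric (axiom B): no — w0 R w2 but not w2 R w0.
Euclidean (axiom 5): no — w0 R w2 and w0 R w3, but not w2 R w3.
So F validates K, T; KTB would additionally require R to be symmetric. The strongest is T.

T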